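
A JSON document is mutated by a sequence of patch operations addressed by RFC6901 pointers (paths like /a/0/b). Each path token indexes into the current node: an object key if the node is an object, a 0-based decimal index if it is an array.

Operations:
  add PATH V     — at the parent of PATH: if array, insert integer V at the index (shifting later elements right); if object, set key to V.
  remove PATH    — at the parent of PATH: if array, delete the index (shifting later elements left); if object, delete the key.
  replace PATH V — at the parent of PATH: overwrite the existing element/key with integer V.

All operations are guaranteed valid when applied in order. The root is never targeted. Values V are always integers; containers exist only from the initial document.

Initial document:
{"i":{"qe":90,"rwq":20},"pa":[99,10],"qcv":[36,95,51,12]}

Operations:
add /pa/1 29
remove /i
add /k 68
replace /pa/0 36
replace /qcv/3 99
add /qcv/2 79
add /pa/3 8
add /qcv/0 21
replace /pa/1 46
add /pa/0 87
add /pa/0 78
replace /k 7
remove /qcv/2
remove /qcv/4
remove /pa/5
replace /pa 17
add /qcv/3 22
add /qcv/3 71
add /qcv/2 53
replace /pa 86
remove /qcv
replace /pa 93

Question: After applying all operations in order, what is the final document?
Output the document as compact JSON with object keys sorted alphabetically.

Answer: {"k":7,"pa":93}

Derivation:
After op 1 (add /pa/1 29): {"i":{"qe":90,"rwq":20},"pa":[99,29,10],"qcv":[36,95,51,12]}
After op 2 (remove /i): {"pa":[99,29,10],"qcv":[36,95,51,12]}
After op 3 (add /k 68): {"k":68,"pa":[99,29,10],"qcv":[36,95,51,12]}
After op 4 (replace /pa/0 36): {"k":68,"pa":[36,29,10],"qcv":[36,95,51,12]}
After op 5 (replace /qcv/3 99): {"k":68,"pa":[36,29,10],"qcv":[36,95,51,99]}
After op 6 (add /qcv/2 79): {"k":68,"pa":[36,29,10],"qcv":[36,95,79,51,99]}
After op 7 (add /pa/3 8): {"k":68,"pa":[36,29,10,8],"qcv":[36,95,79,51,99]}
After op 8 (add /qcv/0 21): {"k":68,"pa":[36,29,10,8],"qcv":[21,36,95,79,51,99]}
After op 9 (replace /pa/1 46): {"k":68,"pa":[36,46,10,8],"qcv":[21,36,95,79,51,99]}
After op 10 (add /pa/0 87): {"k":68,"pa":[87,36,46,10,8],"qcv":[21,36,95,79,51,99]}
After op 11 (add /pa/0 78): {"k":68,"pa":[78,87,36,46,10,8],"qcv":[21,36,95,79,51,99]}
After op 12 (replace /k 7): {"k":7,"pa":[78,87,36,46,10,8],"qcv":[21,36,95,79,51,99]}
After op 13 (remove /qcv/2): {"k":7,"pa":[78,87,36,46,10,8],"qcv":[21,36,79,51,99]}
After op 14 (remove /qcv/4): {"k":7,"pa":[78,87,36,46,10,8],"qcv":[21,36,79,51]}
After op 15 (remove /pa/5): {"k":7,"pa":[78,87,36,46,10],"qcv":[21,36,79,51]}
After op 16 (replace /pa 17): {"k":7,"pa":17,"qcv":[21,36,79,51]}
After op 17 (add /qcv/3 22): {"k":7,"pa":17,"qcv":[21,36,79,22,51]}
After op 18 (add /qcv/3 71): {"k":7,"pa":17,"qcv":[21,36,79,71,22,51]}
After op 19 (add /qcv/2 53): {"k":7,"pa":17,"qcv":[21,36,53,79,71,22,51]}
After op 20 (replace /pa 86): {"k":7,"pa":86,"qcv":[21,36,53,79,71,22,51]}
After op 21 (remove /qcv): {"k":7,"pa":86}
After op 22 (replace /pa 93): {"k":7,"pa":93}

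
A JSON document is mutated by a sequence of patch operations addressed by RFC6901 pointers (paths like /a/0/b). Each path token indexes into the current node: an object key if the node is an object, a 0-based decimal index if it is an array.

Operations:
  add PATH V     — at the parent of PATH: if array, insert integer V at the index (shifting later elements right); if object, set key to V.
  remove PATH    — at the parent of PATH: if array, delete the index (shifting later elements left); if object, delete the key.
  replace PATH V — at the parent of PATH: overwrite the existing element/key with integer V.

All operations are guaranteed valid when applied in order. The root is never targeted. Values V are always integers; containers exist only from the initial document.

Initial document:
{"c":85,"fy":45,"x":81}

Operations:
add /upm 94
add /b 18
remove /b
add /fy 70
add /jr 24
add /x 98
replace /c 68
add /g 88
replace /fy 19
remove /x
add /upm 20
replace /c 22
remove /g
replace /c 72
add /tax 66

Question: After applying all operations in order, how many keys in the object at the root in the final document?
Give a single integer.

Answer: 5

Derivation:
After op 1 (add /upm 94): {"c":85,"fy":45,"upm":94,"x":81}
After op 2 (add /b 18): {"b":18,"c":85,"fy":45,"upm":94,"x":81}
After op 3 (remove /b): {"c":85,"fy":45,"upm":94,"x":81}
After op 4 (add /fy 70): {"c":85,"fy":70,"upm":94,"x":81}
After op 5 (add /jr 24): {"c":85,"fy":70,"jr":24,"upm":94,"x":81}
After op 6 (add /x 98): {"c":85,"fy":70,"jr":24,"upm":94,"x":98}
After op 7 (replace /c 68): {"c":68,"fy":70,"jr":24,"upm":94,"x":98}
After op 8 (add /g 88): {"c":68,"fy":70,"g":88,"jr":24,"upm":94,"x":98}
After op 9 (replace /fy 19): {"c":68,"fy":19,"g":88,"jr":24,"upm":94,"x":98}
After op 10 (remove /x): {"c":68,"fy":19,"g":88,"jr":24,"upm":94}
After op 11 (add /upm 20): {"c":68,"fy":19,"g":88,"jr":24,"upm":20}
After op 12 (replace /c 22): {"c":22,"fy":19,"g":88,"jr":24,"upm":20}
After op 13 (remove /g): {"c":22,"fy":19,"jr":24,"upm":20}
After op 14 (replace /c 72): {"c":72,"fy":19,"jr":24,"upm":20}
After op 15 (add /tax 66): {"c":72,"fy":19,"jr":24,"tax":66,"upm":20}
Size at the root: 5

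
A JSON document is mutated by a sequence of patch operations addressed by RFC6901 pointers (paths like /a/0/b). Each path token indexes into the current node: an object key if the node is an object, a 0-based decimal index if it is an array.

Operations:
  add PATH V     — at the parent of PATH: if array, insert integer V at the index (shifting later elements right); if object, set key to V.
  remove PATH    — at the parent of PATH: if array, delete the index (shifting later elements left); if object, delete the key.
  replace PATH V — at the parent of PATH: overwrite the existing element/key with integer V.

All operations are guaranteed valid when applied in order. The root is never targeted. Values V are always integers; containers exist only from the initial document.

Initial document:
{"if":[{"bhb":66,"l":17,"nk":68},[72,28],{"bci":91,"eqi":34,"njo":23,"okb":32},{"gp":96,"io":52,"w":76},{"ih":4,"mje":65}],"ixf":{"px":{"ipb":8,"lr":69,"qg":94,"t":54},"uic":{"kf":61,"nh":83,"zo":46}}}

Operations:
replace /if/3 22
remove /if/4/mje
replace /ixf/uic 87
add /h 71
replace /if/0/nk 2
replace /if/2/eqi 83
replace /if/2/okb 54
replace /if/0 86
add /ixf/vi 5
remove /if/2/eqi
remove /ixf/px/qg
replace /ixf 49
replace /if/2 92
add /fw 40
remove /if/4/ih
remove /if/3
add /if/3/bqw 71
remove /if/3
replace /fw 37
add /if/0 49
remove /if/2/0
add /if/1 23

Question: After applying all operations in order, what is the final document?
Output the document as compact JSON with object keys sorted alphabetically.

After op 1 (replace /if/3 22): {"if":[{"bhb":66,"l":17,"nk":68},[72,28],{"bci":91,"eqi":34,"njo":23,"okb":32},22,{"ih":4,"mje":65}],"ixf":{"px":{"ipb":8,"lr":69,"qg":94,"t":54},"uic":{"kf":61,"nh":83,"zo":46}}}
After op 2 (remove /if/4/mje): {"if":[{"bhb":66,"l":17,"nk":68},[72,28],{"bci":91,"eqi":34,"njo":23,"okb":32},22,{"ih":4}],"ixf":{"px":{"ipb":8,"lr":69,"qg":94,"t":54},"uic":{"kf":61,"nh":83,"zo":46}}}
After op 3 (replace /ixf/uic 87): {"if":[{"bhb":66,"l":17,"nk":68},[72,28],{"bci":91,"eqi":34,"njo":23,"okb":32},22,{"ih":4}],"ixf":{"px":{"ipb":8,"lr":69,"qg":94,"t":54},"uic":87}}
After op 4 (add /h 71): {"h":71,"if":[{"bhb":66,"l":17,"nk":68},[72,28],{"bci":91,"eqi":34,"njo":23,"okb":32},22,{"ih":4}],"ixf":{"px":{"ipb":8,"lr":69,"qg":94,"t":54},"uic":87}}
After op 5 (replace /if/0/nk 2): {"h":71,"if":[{"bhb":66,"l":17,"nk":2},[72,28],{"bci":91,"eqi":34,"njo":23,"okb":32},22,{"ih":4}],"ixf":{"px":{"ipb":8,"lr":69,"qg":94,"t":54},"uic":87}}
After op 6 (replace /if/2/eqi 83): {"h":71,"if":[{"bhb":66,"l":17,"nk":2},[72,28],{"bci":91,"eqi":83,"njo":23,"okb":32},22,{"ih":4}],"ixf":{"px":{"ipb":8,"lr":69,"qg":94,"t":54},"uic":87}}
After op 7 (replace /if/2/okb 54): {"h":71,"if":[{"bhb":66,"l":17,"nk":2},[72,28],{"bci":91,"eqi":83,"njo":23,"okb":54},22,{"ih":4}],"ixf":{"px":{"ipb":8,"lr":69,"qg":94,"t":54},"uic":87}}
After op 8 (replace /if/0 86): {"h":71,"if":[86,[72,28],{"bci":91,"eqi":83,"njo":23,"okb":54},22,{"ih":4}],"ixf":{"px":{"ipb":8,"lr":69,"qg":94,"t":54},"uic":87}}
After op 9 (add /ixf/vi 5): {"h":71,"if":[86,[72,28],{"bci":91,"eqi":83,"njo":23,"okb":54},22,{"ih":4}],"ixf":{"px":{"ipb":8,"lr":69,"qg":94,"t":54},"uic":87,"vi":5}}
After op 10 (remove /if/2/eqi): {"h":71,"if":[86,[72,28],{"bci":91,"njo":23,"okb":54},22,{"ih":4}],"ixf":{"px":{"ipb":8,"lr":69,"qg":94,"t":54},"uic":87,"vi":5}}
After op 11 (remove /ixf/px/qg): {"h":71,"if":[86,[72,28],{"bci":91,"njo":23,"okb":54},22,{"ih":4}],"ixf":{"px":{"ipb":8,"lr":69,"t":54},"uic":87,"vi":5}}
After op 12 (replace /ixf 49): {"h":71,"if":[86,[72,28],{"bci":91,"njo":23,"okb":54},22,{"ih":4}],"ixf":49}
After op 13 (replace /if/2 92): {"h":71,"if":[86,[72,28],92,22,{"ih":4}],"ixf":49}
After op 14 (add /fw 40): {"fw":40,"h":71,"if":[86,[72,28],92,22,{"ih":4}],"ixf":49}
After op 15 (remove /if/4/ih): {"fw":40,"h":71,"if":[86,[72,28],92,22,{}],"ixf":49}
After op 16 (remove /if/3): {"fw":40,"h":71,"if":[86,[72,28],92,{}],"ixf":49}
After op 17 (add /if/3/bqw 71): {"fw":40,"h":71,"if":[86,[72,28],92,{"bqw":71}],"ixf":49}
After op 18 (remove /if/3): {"fw":40,"h":71,"if":[86,[72,28],92],"ixf":49}
After op 19 (replace /fw 37): {"fw":37,"h":71,"if":[86,[72,28],92],"ixf":49}
After op 20 (add /if/0 49): {"fw":37,"h":71,"if":[49,86,[72,28],92],"ixf":49}
After op 21 (remove /if/2/0): {"fw":37,"h":71,"if":[49,86,[28],92],"ixf":49}
After op 22 (add /if/1 23): {"fw":37,"h":71,"if":[49,23,86,[28],92],"ixf":49}

Answer: {"fw":37,"h":71,"if":[49,23,86,[28],92],"ixf":49}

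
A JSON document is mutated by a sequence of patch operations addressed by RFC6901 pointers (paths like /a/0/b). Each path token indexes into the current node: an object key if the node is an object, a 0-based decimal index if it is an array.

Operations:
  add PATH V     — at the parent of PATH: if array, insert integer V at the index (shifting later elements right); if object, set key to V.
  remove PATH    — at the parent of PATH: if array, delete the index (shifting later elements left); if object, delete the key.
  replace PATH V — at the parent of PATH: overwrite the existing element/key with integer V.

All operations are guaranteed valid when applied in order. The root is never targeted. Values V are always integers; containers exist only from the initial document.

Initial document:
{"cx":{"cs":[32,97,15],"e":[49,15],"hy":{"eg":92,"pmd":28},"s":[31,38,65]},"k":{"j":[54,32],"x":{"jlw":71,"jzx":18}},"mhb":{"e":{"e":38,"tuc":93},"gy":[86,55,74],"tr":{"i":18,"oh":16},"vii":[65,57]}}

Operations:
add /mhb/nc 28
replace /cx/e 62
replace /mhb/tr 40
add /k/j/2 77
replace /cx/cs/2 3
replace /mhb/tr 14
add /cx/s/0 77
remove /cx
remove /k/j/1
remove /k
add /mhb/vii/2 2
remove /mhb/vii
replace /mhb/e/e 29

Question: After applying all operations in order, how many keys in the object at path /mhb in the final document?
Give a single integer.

Answer: 4

Derivation:
After op 1 (add /mhb/nc 28): {"cx":{"cs":[32,97,15],"e":[49,15],"hy":{"eg":92,"pmd":28},"s":[31,38,65]},"k":{"j":[54,32],"x":{"jlw":71,"jzx":18}},"mhb":{"e":{"e":38,"tuc":93},"gy":[86,55,74],"nc":28,"tr":{"i":18,"oh":16},"vii":[65,57]}}
After op 2 (replace /cx/e 62): {"cx":{"cs":[32,97,15],"e":62,"hy":{"eg":92,"pmd":28},"s":[31,38,65]},"k":{"j":[54,32],"x":{"jlw":71,"jzx":18}},"mhb":{"e":{"e":38,"tuc":93},"gy":[86,55,74],"nc":28,"tr":{"i":18,"oh":16},"vii":[65,57]}}
After op 3 (replace /mhb/tr 40): {"cx":{"cs":[32,97,15],"e":62,"hy":{"eg":92,"pmd":28},"s":[31,38,65]},"k":{"j":[54,32],"x":{"jlw":71,"jzx":18}},"mhb":{"e":{"e":38,"tuc":93},"gy":[86,55,74],"nc":28,"tr":40,"vii":[65,57]}}
After op 4 (add /k/j/2 77): {"cx":{"cs":[32,97,15],"e":62,"hy":{"eg":92,"pmd":28},"s":[31,38,65]},"k":{"j":[54,32,77],"x":{"jlw":71,"jzx":18}},"mhb":{"e":{"e":38,"tuc":93},"gy":[86,55,74],"nc":28,"tr":40,"vii":[65,57]}}
After op 5 (replace /cx/cs/2 3): {"cx":{"cs":[32,97,3],"e":62,"hy":{"eg":92,"pmd":28},"s":[31,38,65]},"k":{"j":[54,32,77],"x":{"jlw":71,"jzx":18}},"mhb":{"e":{"e":38,"tuc":93},"gy":[86,55,74],"nc":28,"tr":40,"vii":[65,57]}}
After op 6 (replace /mhb/tr 14): {"cx":{"cs":[32,97,3],"e":62,"hy":{"eg":92,"pmd":28},"s":[31,38,65]},"k":{"j":[54,32,77],"x":{"jlw":71,"jzx":18}},"mhb":{"e":{"e":38,"tuc":93},"gy":[86,55,74],"nc":28,"tr":14,"vii":[65,57]}}
After op 7 (add /cx/s/0 77): {"cx":{"cs":[32,97,3],"e":62,"hy":{"eg":92,"pmd":28},"s":[77,31,38,65]},"k":{"j":[54,32,77],"x":{"jlw":71,"jzx":18}},"mhb":{"e":{"e":38,"tuc":93},"gy":[86,55,74],"nc":28,"tr":14,"vii":[65,57]}}
After op 8 (remove /cx): {"k":{"j":[54,32,77],"x":{"jlw":71,"jzx":18}},"mhb":{"e":{"e":38,"tuc":93},"gy":[86,55,74],"nc":28,"tr":14,"vii":[65,57]}}
After op 9 (remove /k/j/1): {"k":{"j":[54,77],"x":{"jlw":71,"jzx":18}},"mhb":{"e":{"e":38,"tuc":93},"gy":[86,55,74],"nc":28,"tr":14,"vii":[65,57]}}
After op 10 (remove /k): {"mhb":{"e":{"e":38,"tuc":93},"gy":[86,55,74],"nc":28,"tr":14,"vii":[65,57]}}
After op 11 (add /mhb/vii/2 2): {"mhb":{"e":{"e":38,"tuc":93},"gy":[86,55,74],"nc":28,"tr":14,"vii":[65,57,2]}}
After op 12 (remove /mhb/vii): {"mhb":{"e":{"e":38,"tuc":93},"gy":[86,55,74],"nc":28,"tr":14}}
After op 13 (replace /mhb/e/e 29): {"mhb":{"e":{"e":29,"tuc":93},"gy":[86,55,74],"nc":28,"tr":14}}
Size at path /mhb: 4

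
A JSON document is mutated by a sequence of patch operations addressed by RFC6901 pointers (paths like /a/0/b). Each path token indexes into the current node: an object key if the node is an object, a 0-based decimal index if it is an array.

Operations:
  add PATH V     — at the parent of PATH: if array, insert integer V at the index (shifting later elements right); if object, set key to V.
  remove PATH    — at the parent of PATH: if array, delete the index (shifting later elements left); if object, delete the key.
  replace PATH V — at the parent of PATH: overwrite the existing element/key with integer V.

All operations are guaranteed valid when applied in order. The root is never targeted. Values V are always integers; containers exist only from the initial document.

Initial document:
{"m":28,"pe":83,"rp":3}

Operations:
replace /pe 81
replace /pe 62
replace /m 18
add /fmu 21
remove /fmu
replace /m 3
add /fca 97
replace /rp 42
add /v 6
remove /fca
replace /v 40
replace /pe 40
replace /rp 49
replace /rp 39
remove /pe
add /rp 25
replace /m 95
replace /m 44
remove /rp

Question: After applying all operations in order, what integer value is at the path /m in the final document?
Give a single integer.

After op 1 (replace /pe 81): {"m":28,"pe":81,"rp":3}
After op 2 (replace /pe 62): {"m":28,"pe":62,"rp":3}
After op 3 (replace /m 18): {"m":18,"pe":62,"rp":3}
After op 4 (add /fmu 21): {"fmu":21,"m":18,"pe":62,"rp":3}
After op 5 (remove /fmu): {"m":18,"pe":62,"rp":3}
After op 6 (replace /m 3): {"m":3,"pe":62,"rp":3}
After op 7 (add /fca 97): {"fca":97,"m":3,"pe":62,"rp":3}
After op 8 (replace /rp 42): {"fca":97,"m":3,"pe":62,"rp":42}
After op 9 (add /v 6): {"fca":97,"m":3,"pe":62,"rp":42,"v":6}
After op 10 (remove /fca): {"m":3,"pe":62,"rp":42,"v":6}
After op 11 (replace /v 40): {"m":3,"pe":62,"rp":42,"v":40}
After op 12 (replace /pe 40): {"m":3,"pe":40,"rp":42,"v":40}
After op 13 (replace /rp 49): {"m":3,"pe":40,"rp":49,"v":40}
After op 14 (replace /rp 39): {"m":3,"pe":40,"rp":39,"v":40}
After op 15 (remove /pe): {"m":3,"rp":39,"v":40}
After op 16 (add /rp 25): {"m":3,"rp":25,"v":40}
After op 17 (replace /m 95): {"m":95,"rp":25,"v":40}
After op 18 (replace /m 44): {"m":44,"rp":25,"v":40}
After op 19 (remove /rp): {"m":44,"v":40}
Value at /m: 44

Answer: 44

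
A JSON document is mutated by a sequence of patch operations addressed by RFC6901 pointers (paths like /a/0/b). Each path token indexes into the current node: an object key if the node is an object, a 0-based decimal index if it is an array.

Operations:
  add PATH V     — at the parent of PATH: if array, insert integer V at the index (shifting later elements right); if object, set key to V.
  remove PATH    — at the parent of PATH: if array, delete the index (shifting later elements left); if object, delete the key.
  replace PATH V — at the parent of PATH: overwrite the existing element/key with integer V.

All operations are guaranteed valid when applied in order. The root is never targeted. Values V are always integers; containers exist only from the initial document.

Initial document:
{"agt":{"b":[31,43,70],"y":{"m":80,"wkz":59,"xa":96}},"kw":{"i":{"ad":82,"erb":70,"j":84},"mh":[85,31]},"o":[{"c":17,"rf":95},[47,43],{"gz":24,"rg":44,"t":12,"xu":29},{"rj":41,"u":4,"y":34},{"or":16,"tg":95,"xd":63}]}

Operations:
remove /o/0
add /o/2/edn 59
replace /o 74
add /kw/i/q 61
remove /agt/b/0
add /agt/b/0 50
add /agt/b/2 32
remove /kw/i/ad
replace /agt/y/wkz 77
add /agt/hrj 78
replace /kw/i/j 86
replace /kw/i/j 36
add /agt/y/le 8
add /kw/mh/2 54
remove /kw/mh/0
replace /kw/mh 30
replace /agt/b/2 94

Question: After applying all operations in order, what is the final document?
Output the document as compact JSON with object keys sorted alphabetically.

Answer: {"agt":{"b":[50,43,94,70],"hrj":78,"y":{"le":8,"m":80,"wkz":77,"xa":96}},"kw":{"i":{"erb":70,"j":36,"q":61},"mh":30},"o":74}

Derivation:
After op 1 (remove /o/0): {"agt":{"b":[31,43,70],"y":{"m":80,"wkz":59,"xa":96}},"kw":{"i":{"ad":82,"erb":70,"j":84},"mh":[85,31]},"o":[[47,43],{"gz":24,"rg":44,"t":12,"xu":29},{"rj":41,"u":4,"y":34},{"or":16,"tg":95,"xd":63}]}
After op 2 (add /o/2/edn 59): {"agt":{"b":[31,43,70],"y":{"m":80,"wkz":59,"xa":96}},"kw":{"i":{"ad":82,"erb":70,"j":84},"mh":[85,31]},"o":[[47,43],{"gz":24,"rg":44,"t":12,"xu":29},{"edn":59,"rj":41,"u":4,"y":34},{"or":16,"tg":95,"xd":63}]}
After op 3 (replace /o 74): {"agt":{"b":[31,43,70],"y":{"m":80,"wkz":59,"xa":96}},"kw":{"i":{"ad":82,"erb":70,"j":84},"mh":[85,31]},"o":74}
After op 4 (add /kw/i/q 61): {"agt":{"b":[31,43,70],"y":{"m":80,"wkz":59,"xa":96}},"kw":{"i":{"ad":82,"erb":70,"j":84,"q":61},"mh":[85,31]},"o":74}
After op 5 (remove /agt/b/0): {"agt":{"b":[43,70],"y":{"m":80,"wkz":59,"xa":96}},"kw":{"i":{"ad":82,"erb":70,"j":84,"q":61},"mh":[85,31]},"o":74}
After op 6 (add /agt/b/0 50): {"agt":{"b":[50,43,70],"y":{"m":80,"wkz":59,"xa":96}},"kw":{"i":{"ad":82,"erb":70,"j":84,"q":61},"mh":[85,31]},"o":74}
After op 7 (add /agt/b/2 32): {"agt":{"b":[50,43,32,70],"y":{"m":80,"wkz":59,"xa":96}},"kw":{"i":{"ad":82,"erb":70,"j":84,"q":61},"mh":[85,31]},"o":74}
After op 8 (remove /kw/i/ad): {"agt":{"b":[50,43,32,70],"y":{"m":80,"wkz":59,"xa":96}},"kw":{"i":{"erb":70,"j":84,"q":61},"mh":[85,31]},"o":74}
After op 9 (replace /agt/y/wkz 77): {"agt":{"b":[50,43,32,70],"y":{"m":80,"wkz":77,"xa":96}},"kw":{"i":{"erb":70,"j":84,"q":61},"mh":[85,31]},"o":74}
After op 10 (add /agt/hrj 78): {"agt":{"b":[50,43,32,70],"hrj":78,"y":{"m":80,"wkz":77,"xa":96}},"kw":{"i":{"erb":70,"j":84,"q":61},"mh":[85,31]},"o":74}
After op 11 (replace /kw/i/j 86): {"agt":{"b":[50,43,32,70],"hrj":78,"y":{"m":80,"wkz":77,"xa":96}},"kw":{"i":{"erb":70,"j":86,"q":61},"mh":[85,31]},"o":74}
After op 12 (replace /kw/i/j 36): {"agt":{"b":[50,43,32,70],"hrj":78,"y":{"m":80,"wkz":77,"xa":96}},"kw":{"i":{"erb":70,"j":36,"q":61},"mh":[85,31]},"o":74}
After op 13 (add /agt/y/le 8): {"agt":{"b":[50,43,32,70],"hrj":78,"y":{"le":8,"m":80,"wkz":77,"xa":96}},"kw":{"i":{"erb":70,"j":36,"q":61},"mh":[85,31]},"o":74}
After op 14 (add /kw/mh/2 54): {"agt":{"b":[50,43,32,70],"hrj":78,"y":{"le":8,"m":80,"wkz":77,"xa":96}},"kw":{"i":{"erb":70,"j":36,"q":61},"mh":[85,31,54]},"o":74}
After op 15 (remove /kw/mh/0): {"agt":{"b":[50,43,32,70],"hrj":78,"y":{"le":8,"m":80,"wkz":77,"xa":96}},"kw":{"i":{"erb":70,"j":36,"q":61},"mh":[31,54]},"o":74}
After op 16 (replace /kw/mh 30): {"agt":{"b":[50,43,32,70],"hrj":78,"y":{"le":8,"m":80,"wkz":77,"xa":96}},"kw":{"i":{"erb":70,"j":36,"q":61},"mh":30},"o":74}
After op 17 (replace /agt/b/2 94): {"agt":{"b":[50,43,94,70],"hrj":78,"y":{"le":8,"m":80,"wkz":77,"xa":96}},"kw":{"i":{"erb":70,"j":36,"q":61},"mh":30},"o":74}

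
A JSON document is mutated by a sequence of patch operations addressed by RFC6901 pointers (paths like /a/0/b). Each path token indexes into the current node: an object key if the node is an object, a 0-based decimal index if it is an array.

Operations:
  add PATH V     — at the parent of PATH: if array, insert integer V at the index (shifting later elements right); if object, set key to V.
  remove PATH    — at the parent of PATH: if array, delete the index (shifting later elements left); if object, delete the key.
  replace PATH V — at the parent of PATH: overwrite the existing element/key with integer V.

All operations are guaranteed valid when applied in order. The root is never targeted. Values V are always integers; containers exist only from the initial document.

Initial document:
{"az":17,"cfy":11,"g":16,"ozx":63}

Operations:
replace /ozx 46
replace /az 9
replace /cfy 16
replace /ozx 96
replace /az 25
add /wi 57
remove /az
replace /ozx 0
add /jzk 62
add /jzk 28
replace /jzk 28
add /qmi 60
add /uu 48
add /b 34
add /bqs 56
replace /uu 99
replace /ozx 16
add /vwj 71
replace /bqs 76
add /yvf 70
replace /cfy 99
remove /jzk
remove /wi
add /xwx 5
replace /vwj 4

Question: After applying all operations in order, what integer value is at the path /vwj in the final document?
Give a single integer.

Answer: 4

Derivation:
After op 1 (replace /ozx 46): {"az":17,"cfy":11,"g":16,"ozx":46}
After op 2 (replace /az 9): {"az":9,"cfy":11,"g":16,"ozx":46}
After op 3 (replace /cfy 16): {"az":9,"cfy":16,"g":16,"ozx":46}
After op 4 (replace /ozx 96): {"az":9,"cfy":16,"g":16,"ozx":96}
After op 5 (replace /az 25): {"az":25,"cfy":16,"g":16,"ozx":96}
After op 6 (add /wi 57): {"az":25,"cfy":16,"g":16,"ozx":96,"wi":57}
After op 7 (remove /az): {"cfy":16,"g":16,"ozx":96,"wi":57}
After op 8 (replace /ozx 0): {"cfy":16,"g":16,"ozx":0,"wi":57}
After op 9 (add /jzk 62): {"cfy":16,"g":16,"jzk":62,"ozx":0,"wi":57}
After op 10 (add /jzk 28): {"cfy":16,"g":16,"jzk":28,"ozx":0,"wi":57}
After op 11 (replace /jzk 28): {"cfy":16,"g":16,"jzk":28,"ozx":0,"wi":57}
After op 12 (add /qmi 60): {"cfy":16,"g":16,"jzk":28,"ozx":0,"qmi":60,"wi":57}
After op 13 (add /uu 48): {"cfy":16,"g":16,"jzk":28,"ozx":0,"qmi":60,"uu":48,"wi":57}
After op 14 (add /b 34): {"b":34,"cfy":16,"g":16,"jzk":28,"ozx":0,"qmi":60,"uu":48,"wi":57}
After op 15 (add /bqs 56): {"b":34,"bqs":56,"cfy":16,"g":16,"jzk":28,"ozx":0,"qmi":60,"uu":48,"wi":57}
After op 16 (replace /uu 99): {"b":34,"bqs":56,"cfy":16,"g":16,"jzk":28,"ozx":0,"qmi":60,"uu":99,"wi":57}
After op 17 (replace /ozx 16): {"b":34,"bqs":56,"cfy":16,"g":16,"jzk":28,"ozx":16,"qmi":60,"uu":99,"wi":57}
After op 18 (add /vwj 71): {"b":34,"bqs":56,"cfy":16,"g":16,"jzk":28,"ozx":16,"qmi":60,"uu":99,"vwj":71,"wi":57}
After op 19 (replace /bqs 76): {"b":34,"bqs":76,"cfy":16,"g":16,"jzk":28,"ozx":16,"qmi":60,"uu":99,"vwj":71,"wi":57}
After op 20 (add /yvf 70): {"b":34,"bqs":76,"cfy":16,"g":16,"jzk":28,"ozx":16,"qmi":60,"uu":99,"vwj":71,"wi":57,"yvf":70}
After op 21 (replace /cfy 99): {"b":34,"bqs":76,"cfy":99,"g":16,"jzk":28,"ozx":16,"qmi":60,"uu":99,"vwj":71,"wi":57,"yvf":70}
After op 22 (remove /jzk): {"b":34,"bqs":76,"cfy":99,"g":16,"ozx":16,"qmi":60,"uu":99,"vwj":71,"wi":57,"yvf":70}
After op 23 (remove /wi): {"b":34,"bqs":76,"cfy":99,"g":16,"ozx":16,"qmi":60,"uu":99,"vwj":71,"yvf":70}
After op 24 (add /xwx 5): {"b":34,"bqs":76,"cfy":99,"g":16,"ozx":16,"qmi":60,"uu":99,"vwj":71,"xwx":5,"yvf":70}
After op 25 (replace /vwj 4): {"b":34,"bqs":76,"cfy":99,"g":16,"ozx":16,"qmi":60,"uu":99,"vwj":4,"xwx":5,"yvf":70}
Value at /vwj: 4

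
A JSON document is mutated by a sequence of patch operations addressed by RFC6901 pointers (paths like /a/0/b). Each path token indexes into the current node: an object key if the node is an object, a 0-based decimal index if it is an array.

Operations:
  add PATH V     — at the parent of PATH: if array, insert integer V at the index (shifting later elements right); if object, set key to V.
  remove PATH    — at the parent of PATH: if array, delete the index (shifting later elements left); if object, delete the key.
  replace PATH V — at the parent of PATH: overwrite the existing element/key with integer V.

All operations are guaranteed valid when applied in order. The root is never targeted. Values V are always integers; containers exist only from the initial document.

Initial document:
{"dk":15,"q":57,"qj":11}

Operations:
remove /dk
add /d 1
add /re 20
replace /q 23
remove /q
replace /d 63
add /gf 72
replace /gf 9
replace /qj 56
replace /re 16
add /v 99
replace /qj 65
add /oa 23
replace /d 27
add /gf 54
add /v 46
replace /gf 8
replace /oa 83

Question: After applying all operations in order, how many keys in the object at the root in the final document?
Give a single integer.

After op 1 (remove /dk): {"q":57,"qj":11}
After op 2 (add /d 1): {"d":1,"q":57,"qj":11}
After op 3 (add /re 20): {"d":1,"q":57,"qj":11,"re":20}
After op 4 (replace /q 23): {"d":1,"q":23,"qj":11,"re":20}
After op 5 (remove /q): {"d":1,"qj":11,"re":20}
After op 6 (replace /d 63): {"d":63,"qj":11,"re":20}
After op 7 (add /gf 72): {"d":63,"gf":72,"qj":11,"re":20}
After op 8 (replace /gf 9): {"d":63,"gf":9,"qj":11,"re":20}
After op 9 (replace /qj 56): {"d":63,"gf":9,"qj":56,"re":20}
After op 10 (replace /re 16): {"d":63,"gf":9,"qj":56,"re":16}
After op 11 (add /v 99): {"d":63,"gf":9,"qj":56,"re":16,"v":99}
After op 12 (replace /qj 65): {"d":63,"gf":9,"qj":65,"re":16,"v":99}
After op 13 (add /oa 23): {"d":63,"gf":9,"oa":23,"qj":65,"re":16,"v":99}
After op 14 (replace /d 27): {"d":27,"gf":9,"oa":23,"qj":65,"re":16,"v":99}
After op 15 (add /gf 54): {"d":27,"gf":54,"oa":23,"qj":65,"re":16,"v":99}
After op 16 (add /v 46): {"d":27,"gf":54,"oa":23,"qj":65,"re":16,"v":46}
After op 17 (replace /gf 8): {"d":27,"gf":8,"oa":23,"qj":65,"re":16,"v":46}
After op 18 (replace /oa 83): {"d":27,"gf":8,"oa":83,"qj":65,"re":16,"v":46}
Size at the root: 6

Answer: 6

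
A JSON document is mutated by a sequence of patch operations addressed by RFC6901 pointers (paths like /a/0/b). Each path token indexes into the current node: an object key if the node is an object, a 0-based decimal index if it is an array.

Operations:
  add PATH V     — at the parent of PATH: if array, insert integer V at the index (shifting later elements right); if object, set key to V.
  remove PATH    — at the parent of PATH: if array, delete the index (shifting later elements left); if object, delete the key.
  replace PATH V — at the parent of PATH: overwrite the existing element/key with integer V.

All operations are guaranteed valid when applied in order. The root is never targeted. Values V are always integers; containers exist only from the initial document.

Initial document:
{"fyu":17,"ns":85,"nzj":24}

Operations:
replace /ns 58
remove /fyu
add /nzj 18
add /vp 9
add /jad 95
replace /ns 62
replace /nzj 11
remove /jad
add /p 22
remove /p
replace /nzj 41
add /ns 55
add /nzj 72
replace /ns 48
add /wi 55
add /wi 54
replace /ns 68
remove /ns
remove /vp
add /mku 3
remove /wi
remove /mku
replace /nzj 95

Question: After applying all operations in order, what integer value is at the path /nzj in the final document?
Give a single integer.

After op 1 (replace /ns 58): {"fyu":17,"ns":58,"nzj":24}
After op 2 (remove /fyu): {"ns":58,"nzj":24}
After op 3 (add /nzj 18): {"ns":58,"nzj":18}
After op 4 (add /vp 9): {"ns":58,"nzj":18,"vp":9}
After op 5 (add /jad 95): {"jad":95,"ns":58,"nzj":18,"vp":9}
After op 6 (replace /ns 62): {"jad":95,"ns":62,"nzj":18,"vp":9}
After op 7 (replace /nzj 11): {"jad":95,"ns":62,"nzj":11,"vp":9}
After op 8 (remove /jad): {"ns":62,"nzj":11,"vp":9}
After op 9 (add /p 22): {"ns":62,"nzj":11,"p":22,"vp":9}
After op 10 (remove /p): {"ns":62,"nzj":11,"vp":9}
After op 11 (replace /nzj 41): {"ns":62,"nzj":41,"vp":9}
After op 12 (add /ns 55): {"ns":55,"nzj":41,"vp":9}
After op 13 (add /nzj 72): {"ns":55,"nzj":72,"vp":9}
After op 14 (replace /ns 48): {"ns":48,"nzj":72,"vp":9}
After op 15 (add /wi 55): {"ns":48,"nzj":72,"vp":9,"wi":55}
After op 16 (add /wi 54): {"ns":48,"nzj":72,"vp":9,"wi":54}
After op 17 (replace /ns 68): {"ns":68,"nzj":72,"vp":9,"wi":54}
After op 18 (remove /ns): {"nzj":72,"vp":9,"wi":54}
After op 19 (remove /vp): {"nzj":72,"wi":54}
After op 20 (add /mku 3): {"mku":3,"nzj":72,"wi":54}
After op 21 (remove /wi): {"mku":3,"nzj":72}
After op 22 (remove /mku): {"nzj":72}
After op 23 (replace /nzj 95): {"nzj":95}
Value at /nzj: 95

Answer: 95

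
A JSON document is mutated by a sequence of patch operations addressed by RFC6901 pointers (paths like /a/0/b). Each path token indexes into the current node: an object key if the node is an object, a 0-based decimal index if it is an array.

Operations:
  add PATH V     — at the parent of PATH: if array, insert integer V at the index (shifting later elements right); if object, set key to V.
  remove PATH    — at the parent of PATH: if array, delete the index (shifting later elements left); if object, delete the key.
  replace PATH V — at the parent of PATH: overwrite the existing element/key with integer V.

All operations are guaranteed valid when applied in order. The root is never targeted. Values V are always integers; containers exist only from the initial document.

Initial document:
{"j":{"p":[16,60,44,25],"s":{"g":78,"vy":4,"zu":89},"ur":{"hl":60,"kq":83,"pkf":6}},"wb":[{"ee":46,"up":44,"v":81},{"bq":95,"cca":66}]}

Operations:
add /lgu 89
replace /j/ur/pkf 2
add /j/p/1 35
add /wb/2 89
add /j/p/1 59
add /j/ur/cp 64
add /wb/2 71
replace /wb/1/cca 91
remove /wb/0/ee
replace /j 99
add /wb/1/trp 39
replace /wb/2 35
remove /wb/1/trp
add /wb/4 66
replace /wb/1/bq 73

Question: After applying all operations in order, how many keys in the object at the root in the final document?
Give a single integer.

After op 1 (add /lgu 89): {"j":{"p":[16,60,44,25],"s":{"g":78,"vy":4,"zu":89},"ur":{"hl":60,"kq":83,"pkf":6}},"lgu":89,"wb":[{"ee":46,"up":44,"v":81},{"bq":95,"cca":66}]}
After op 2 (replace /j/ur/pkf 2): {"j":{"p":[16,60,44,25],"s":{"g":78,"vy":4,"zu":89},"ur":{"hl":60,"kq":83,"pkf":2}},"lgu":89,"wb":[{"ee":46,"up":44,"v":81},{"bq":95,"cca":66}]}
After op 3 (add /j/p/1 35): {"j":{"p":[16,35,60,44,25],"s":{"g":78,"vy":4,"zu":89},"ur":{"hl":60,"kq":83,"pkf":2}},"lgu":89,"wb":[{"ee":46,"up":44,"v":81},{"bq":95,"cca":66}]}
After op 4 (add /wb/2 89): {"j":{"p":[16,35,60,44,25],"s":{"g":78,"vy":4,"zu":89},"ur":{"hl":60,"kq":83,"pkf":2}},"lgu":89,"wb":[{"ee":46,"up":44,"v":81},{"bq":95,"cca":66},89]}
After op 5 (add /j/p/1 59): {"j":{"p":[16,59,35,60,44,25],"s":{"g":78,"vy":4,"zu":89},"ur":{"hl":60,"kq":83,"pkf":2}},"lgu":89,"wb":[{"ee":46,"up":44,"v":81},{"bq":95,"cca":66},89]}
After op 6 (add /j/ur/cp 64): {"j":{"p":[16,59,35,60,44,25],"s":{"g":78,"vy":4,"zu":89},"ur":{"cp":64,"hl":60,"kq":83,"pkf":2}},"lgu":89,"wb":[{"ee":46,"up":44,"v":81},{"bq":95,"cca":66},89]}
After op 7 (add /wb/2 71): {"j":{"p":[16,59,35,60,44,25],"s":{"g":78,"vy":4,"zu":89},"ur":{"cp":64,"hl":60,"kq":83,"pkf":2}},"lgu":89,"wb":[{"ee":46,"up":44,"v":81},{"bq":95,"cca":66},71,89]}
After op 8 (replace /wb/1/cca 91): {"j":{"p":[16,59,35,60,44,25],"s":{"g":78,"vy":4,"zu":89},"ur":{"cp":64,"hl":60,"kq":83,"pkf":2}},"lgu":89,"wb":[{"ee":46,"up":44,"v":81},{"bq":95,"cca":91},71,89]}
After op 9 (remove /wb/0/ee): {"j":{"p":[16,59,35,60,44,25],"s":{"g":78,"vy":4,"zu":89},"ur":{"cp":64,"hl":60,"kq":83,"pkf":2}},"lgu":89,"wb":[{"up":44,"v":81},{"bq":95,"cca":91},71,89]}
After op 10 (replace /j 99): {"j":99,"lgu":89,"wb":[{"up":44,"v":81},{"bq":95,"cca":91},71,89]}
After op 11 (add /wb/1/trp 39): {"j":99,"lgu":89,"wb":[{"up":44,"v":81},{"bq":95,"cca":91,"trp":39},71,89]}
After op 12 (replace /wb/2 35): {"j":99,"lgu":89,"wb":[{"up":44,"v":81},{"bq":95,"cca":91,"trp":39},35,89]}
After op 13 (remove /wb/1/trp): {"j":99,"lgu":89,"wb":[{"up":44,"v":81},{"bq":95,"cca":91},35,89]}
After op 14 (add /wb/4 66): {"j":99,"lgu":89,"wb":[{"up":44,"v":81},{"bq":95,"cca":91},35,89,66]}
After op 15 (replace /wb/1/bq 73): {"j":99,"lgu":89,"wb":[{"up":44,"v":81},{"bq":73,"cca":91},35,89,66]}
Size at the root: 3

Answer: 3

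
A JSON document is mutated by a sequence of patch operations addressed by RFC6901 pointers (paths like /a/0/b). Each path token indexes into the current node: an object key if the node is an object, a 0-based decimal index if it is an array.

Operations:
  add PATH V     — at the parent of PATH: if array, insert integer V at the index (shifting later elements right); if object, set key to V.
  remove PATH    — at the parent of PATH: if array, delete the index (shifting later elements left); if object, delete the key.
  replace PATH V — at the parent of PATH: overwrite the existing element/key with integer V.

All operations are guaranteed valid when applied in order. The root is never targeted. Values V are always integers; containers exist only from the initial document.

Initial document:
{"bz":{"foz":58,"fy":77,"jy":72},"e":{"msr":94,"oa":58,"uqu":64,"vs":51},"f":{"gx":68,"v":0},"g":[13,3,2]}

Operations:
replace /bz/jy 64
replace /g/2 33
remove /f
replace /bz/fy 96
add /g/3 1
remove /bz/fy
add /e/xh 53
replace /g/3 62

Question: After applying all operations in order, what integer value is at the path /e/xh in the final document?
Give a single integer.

Answer: 53

Derivation:
After op 1 (replace /bz/jy 64): {"bz":{"foz":58,"fy":77,"jy":64},"e":{"msr":94,"oa":58,"uqu":64,"vs":51},"f":{"gx":68,"v":0},"g":[13,3,2]}
After op 2 (replace /g/2 33): {"bz":{"foz":58,"fy":77,"jy":64},"e":{"msr":94,"oa":58,"uqu":64,"vs":51},"f":{"gx":68,"v":0},"g":[13,3,33]}
After op 3 (remove /f): {"bz":{"foz":58,"fy":77,"jy":64},"e":{"msr":94,"oa":58,"uqu":64,"vs":51},"g":[13,3,33]}
After op 4 (replace /bz/fy 96): {"bz":{"foz":58,"fy":96,"jy":64},"e":{"msr":94,"oa":58,"uqu":64,"vs":51},"g":[13,3,33]}
After op 5 (add /g/3 1): {"bz":{"foz":58,"fy":96,"jy":64},"e":{"msr":94,"oa":58,"uqu":64,"vs":51},"g":[13,3,33,1]}
After op 6 (remove /bz/fy): {"bz":{"foz":58,"jy":64},"e":{"msr":94,"oa":58,"uqu":64,"vs":51},"g":[13,3,33,1]}
After op 7 (add /e/xh 53): {"bz":{"foz":58,"jy":64},"e":{"msr":94,"oa":58,"uqu":64,"vs":51,"xh":53},"g":[13,3,33,1]}
After op 8 (replace /g/3 62): {"bz":{"foz":58,"jy":64},"e":{"msr":94,"oa":58,"uqu":64,"vs":51,"xh":53},"g":[13,3,33,62]}
Value at /e/xh: 53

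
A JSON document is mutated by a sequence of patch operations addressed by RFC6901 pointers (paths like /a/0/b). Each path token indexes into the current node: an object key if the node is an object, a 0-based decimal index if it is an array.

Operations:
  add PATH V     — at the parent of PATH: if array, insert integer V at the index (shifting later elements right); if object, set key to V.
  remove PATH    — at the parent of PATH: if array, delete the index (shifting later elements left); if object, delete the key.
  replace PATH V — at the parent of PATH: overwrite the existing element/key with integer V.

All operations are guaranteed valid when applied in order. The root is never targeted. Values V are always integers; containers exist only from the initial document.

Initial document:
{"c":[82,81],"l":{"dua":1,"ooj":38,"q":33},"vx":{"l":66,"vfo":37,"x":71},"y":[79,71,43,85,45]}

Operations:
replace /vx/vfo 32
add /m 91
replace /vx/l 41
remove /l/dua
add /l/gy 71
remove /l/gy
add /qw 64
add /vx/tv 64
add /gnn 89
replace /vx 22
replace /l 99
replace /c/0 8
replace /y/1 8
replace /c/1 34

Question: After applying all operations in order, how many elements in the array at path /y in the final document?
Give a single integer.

After op 1 (replace /vx/vfo 32): {"c":[82,81],"l":{"dua":1,"ooj":38,"q":33},"vx":{"l":66,"vfo":32,"x":71},"y":[79,71,43,85,45]}
After op 2 (add /m 91): {"c":[82,81],"l":{"dua":1,"ooj":38,"q":33},"m":91,"vx":{"l":66,"vfo":32,"x":71},"y":[79,71,43,85,45]}
After op 3 (replace /vx/l 41): {"c":[82,81],"l":{"dua":1,"ooj":38,"q":33},"m":91,"vx":{"l":41,"vfo":32,"x":71},"y":[79,71,43,85,45]}
After op 4 (remove /l/dua): {"c":[82,81],"l":{"ooj":38,"q":33},"m":91,"vx":{"l":41,"vfo":32,"x":71},"y":[79,71,43,85,45]}
After op 5 (add /l/gy 71): {"c":[82,81],"l":{"gy":71,"ooj":38,"q":33},"m":91,"vx":{"l":41,"vfo":32,"x":71},"y":[79,71,43,85,45]}
After op 6 (remove /l/gy): {"c":[82,81],"l":{"ooj":38,"q":33},"m":91,"vx":{"l":41,"vfo":32,"x":71},"y":[79,71,43,85,45]}
After op 7 (add /qw 64): {"c":[82,81],"l":{"ooj":38,"q":33},"m":91,"qw":64,"vx":{"l":41,"vfo":32,"x":71},"y":[79,71,43,85,45]}
After op 8 (add /vx/tv 64): {"c":[82,81],"l":{"ooj":38,"q":33},"m":91,"qw":64,"vx":{"l":41,"tv":64,"vfo":32,"x":71},"y":[79,71,43,85,45]}
After op 9 (add /gnn 89): {"c":[82,81],"gnn":89,"l":{"ooj":38,"q":33},"m":91,"qw":64,"vx":{"l":41,"tv":64,"vfo":32,"x":71},"y":[79,71,43,85,45]}
After op 10 (replace /vx 22): {"c":[82,81],"gnn":89,"l":{"ooj":38,"q":33},"m":91,"qw":64,"vx":22,"y":[79,71,43,85,45]}
After op 11 (replace /l 99): {"c":[82,81],"gnn":89,"l":99,"m":91,"qw":64,"vx":22,"y":[79,71,43,85,45]}
After op 12 (replace /c/0 8): {"c":[8,81],"gnn":89,"l":99,"m":91,"qw":64,"vx":22,"y":[79,71,43,85,45]}
After op 13 (replace /y/1 8): {"c":[8,81],"gnn":89,"l":99,"m":91,"qw":64,"vx":22,"y":[79,8,43,85,45]}
After op 14 (replace /c/1 34): {"c":[8,34],"gnn":89,"l":99,"m":91,"qw":64,"vx":22,"y":[79,8,43,85,45]}
Size at path /y: 5

Answer: 5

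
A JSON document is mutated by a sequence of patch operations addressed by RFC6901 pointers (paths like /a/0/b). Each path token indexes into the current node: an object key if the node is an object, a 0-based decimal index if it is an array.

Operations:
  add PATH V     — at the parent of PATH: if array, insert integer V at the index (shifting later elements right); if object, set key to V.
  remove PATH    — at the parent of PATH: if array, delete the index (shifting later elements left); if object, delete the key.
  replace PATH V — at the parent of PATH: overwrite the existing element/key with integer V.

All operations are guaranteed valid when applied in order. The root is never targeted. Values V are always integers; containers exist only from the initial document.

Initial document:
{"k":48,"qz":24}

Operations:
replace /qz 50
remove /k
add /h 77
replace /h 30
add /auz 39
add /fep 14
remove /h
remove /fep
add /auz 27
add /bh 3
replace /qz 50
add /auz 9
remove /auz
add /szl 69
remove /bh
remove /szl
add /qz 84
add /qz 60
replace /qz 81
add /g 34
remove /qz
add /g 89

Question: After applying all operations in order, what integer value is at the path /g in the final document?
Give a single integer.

Answer: 89

Derivation:
After op 1 (replace /qz 50): {"k":48,"qz":50}
After op 2 (remove /k): {"qz":50}
After op 3 (add /h 77): {"h":77,"qz":50}
After op 4 (replace /h 30): {"h":30,"qz":50}
After op 5 (add /auz 39): {"auz":39,"h":30,"qz":50}
After op 6 (add /fep 14): {"auz":39,"fep":14,"h":30,"qz":50}
After op 7 (remove /h): {"auz":39,"fep":14,"qz":50}
After op 8 (remove /fep): {"auz":39,"qz":50}
After op 9 (add /auz 27): {"auz":27,"qz":50}
After op 10 (add /bh 3): {"auz":27,"bh":3,"qz":50}
After op 11 (replace /qz 50): {"auz":27,"bh":3,"qz":50}
After op 12 (add /auz 9): {"auz":9,"bh":3,"qz":50}
After op 13 (remove /auz): {"bh":3,"qz":50}
After op 14 (add /szl 69): {"bh":3,"qz":50,"szl":69}
After op 15 (remove /bh): {"qz":50,"szl":69}
After op 16 (remove /szl): {"qz":50}
After op 17 (add /qz 84): {"qz":84}
After op 18 (add /qz 60): {"qz":60}
After op 19 (replace /qz 81): {"qz":81}
After op 20 (add /g 34): {"g":34,"qz":81}
After op 21 (remove /qz): {"g":34}
After op 22 (add /g 89): {"g":89}
Value at /g: 89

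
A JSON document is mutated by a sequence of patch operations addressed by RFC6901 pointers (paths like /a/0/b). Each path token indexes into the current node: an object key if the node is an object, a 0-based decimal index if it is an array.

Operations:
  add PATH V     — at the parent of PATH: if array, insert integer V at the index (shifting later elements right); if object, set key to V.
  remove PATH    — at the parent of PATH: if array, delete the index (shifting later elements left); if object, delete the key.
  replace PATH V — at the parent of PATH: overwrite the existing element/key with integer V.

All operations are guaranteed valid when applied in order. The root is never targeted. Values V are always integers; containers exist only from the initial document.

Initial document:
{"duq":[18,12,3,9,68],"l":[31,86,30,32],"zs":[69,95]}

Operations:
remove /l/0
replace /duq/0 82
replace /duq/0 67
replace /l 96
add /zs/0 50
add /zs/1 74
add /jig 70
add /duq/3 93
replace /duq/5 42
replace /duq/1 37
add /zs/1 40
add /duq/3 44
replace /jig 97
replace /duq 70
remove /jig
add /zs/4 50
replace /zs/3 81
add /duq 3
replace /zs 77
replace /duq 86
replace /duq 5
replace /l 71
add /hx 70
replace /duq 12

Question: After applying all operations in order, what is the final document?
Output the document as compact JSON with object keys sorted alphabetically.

After op 1 (remove /l/0): {"duq":[18,12,3,9,68],"l":[86,30,32],"zs":[69,95]}
After op 2 (replace /duq/0 82): {"duq":[82,12,3,9,68],"l":[86,30,32],"zs":[69,95]}
After op 3 (replace /duq/0 67): {"duq":[67,12,3,9,68],"l":[86,30,32],"zs":[69,95]}
After op 4 (replace /l 96): {"duq":[67,12,3,9,68],"l":96,"zs":[69,95]}
After op 5 (add /zs/0 50): {"duq":[67,12,3,9,68],"l":96,"zs":[50,69,95]}
After op 6 (add /zs/1 74): {"duq":[67,12,3,9,68],"l":96,"zs":[50,74,69,95]}
After op 7 (add /jig 70): {"duq":[67,12,3,9,68],"jig":70,"l":96,"zs":[50,74,69,95]}
After op 8 (add /duq/3 93): {"duq":[67,12,3,93,9,68],"jig":70,"l":96,"zs":[50,74,69,95]}
After op 9 (replace /duq/5 42): {"duq":[67,12,3,93,9,42],"jig":70,"l":96,"zs":[50,74,69,95]}
After op 10 (replace /duq/1 37): {"duq":[67,37,3,93,9,42],"jig":70,"l":96,"zs":[50,74,69,95]}
After op 11 (add /zs/1 40): {"duq":[67,37,3,93,9,42],"jig":70,"l":96,"zs":[50,40,74,69,95]}
After op 12 (add /duq/3 44): {"duq":[67,37,3,44,93,9,42],"jig":70,"l":96,"zs":[50,40,74,69,95]}
After op 13 (replace /jig 97): {"duq":[67,37,3,44,93,9,42],"jig":97,"l":96,"zs":[50,40,74,69,95]}
After op 14 (replace /duq 70): {"duq":70,"jig":97,"l":96,"zs":[50,40,74,69,95]}
After op 15 (remove /jig): {"duq":70,"l":96,"zs":[50,40,74,69,95]}
After op 16 (add /zs/4 50): {"duq":70,"l":96,"zs":[50,40,74,69,50,95]}
After op 17 (replace /zs/3 81): {"duq":70,"l":96,"zs":[50,40,74,81,50,95]}
After op 18 (add /duq 3): {"duq":3,"l":96,"zs":[50,40,74,81,50,95]}
After op 19 (replace /zs 77): {"duq":3,"l":96,"zs":77}
After op 20 (replace /duq 86): {"duq":86,"l":96,"zs":77}
After op 21 (replace /duq 5): {"duq":5,"l":96,"zs":77}
After op 22 (replace /l 71): {"duq":5,"l":71,"zs":77}
After op 23 (add /hx 70): {"duq":5,"hx":70,"l":71,"zs":77}
After op 24 (replace /duq 12): {"duq":12,"hx":70,"l":71,"zs":77}

Answer: {"duq":12,"hx":70,"l":71,"zs":77}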